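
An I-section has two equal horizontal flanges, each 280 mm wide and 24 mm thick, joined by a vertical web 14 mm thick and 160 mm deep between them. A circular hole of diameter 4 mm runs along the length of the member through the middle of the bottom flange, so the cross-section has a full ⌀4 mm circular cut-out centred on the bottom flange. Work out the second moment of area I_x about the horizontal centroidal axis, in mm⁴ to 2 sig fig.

Decompose the section into non-overlapping parts with the origin at the bottom-left of its bounding rectangle.
Bottom flange: 280 × 24, A = 6 720 mm², y = 12 mm, Ī = 322 560 mm⁴.
Web: 14 × 160, A = 2 240 mm², y = 104 mm, Ī = 4 778 667 mm⁴.
Top flange: 280 × 24, A = 6 720 mm², y = 196 mm, Ī = 322 560 mm⁴.
Hole (subtracted): ⌀4, A = 12.57 mm², y = 12 mm, Ī = 12.57 mm⁴.
Centroid: ȳ = ΣA·y / ΣA = 104.1 mm.
Transfer each piece to the horizontal centroidal axis using Ī + A·d² with d = y − 104.1:
  bottom flange: d = -92.07 mm → contributes +57 291 917 mm⁴
  web: d = -0.07379 mm → contributes +4 778 679 mm⁴
  top flange: d = 91.93 mm → contributes +57 109 436 mm⁴
  hole: d = -92.07 mm → contributes −106 545 mm⁴
Total I = 119 073 487 mm⁴.

I_x ≈ 1.2 × 10⁸ mm⁴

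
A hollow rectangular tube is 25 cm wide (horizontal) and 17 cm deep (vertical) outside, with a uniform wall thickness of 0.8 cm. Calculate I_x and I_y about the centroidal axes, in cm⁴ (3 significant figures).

I_x ≈ 3110 cm⁴, I_y ≈ 5690 cm⁴

Split into non-overlapping primitives; take the origin at the lower-left of the bounding box.
Outer rectangle: 25 × 17, A = 425 cm², y = 8.5 cm, Ī = 10 235 cm⁴.
Inner void (subtracted): 23.4 × 15.4, A = 360.36 cm², y = 8.5 cm, Ī = 7121.9 cm⁴.
By symmetry the centroid is at mid-height, ȳ = 8.5 cm.
All pieces are centred on the centroidal x-axis, so I = ΣĪ (holes subtracted) = 3113.5 cm⁴.
Repeating about the centroidal y-axis gives I_y = 5692.2 cm⁴.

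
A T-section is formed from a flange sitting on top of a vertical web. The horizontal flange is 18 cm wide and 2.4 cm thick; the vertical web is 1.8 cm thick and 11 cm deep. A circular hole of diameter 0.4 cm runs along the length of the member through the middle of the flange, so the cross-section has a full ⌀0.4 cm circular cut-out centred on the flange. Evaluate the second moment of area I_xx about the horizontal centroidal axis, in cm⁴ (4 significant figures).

Break the section into simple shapes (no overlaps), measuring from the bottom-left corner of the bounding box.
Flange: 18 × 2.4, A = 43.2 cm², y = 12.2 cm, Ī = 20.736 cm⁴.
Web: 1.8 × 11, A = 19.8 cm², y = 5.5 cm, Ī = 199.65 cm⁴.
Hole (subtracted): ⌀0.4, A = 0.125664 cm², y = 12.2 cm, Ī = 0.00125664 cm⁴.
Centroid: ȳ = ΣA·y / ΣA = 10.0901 cm.
Transfer each piece to the horizontal centroidal axis using Ī + A·d² with d = y − 10.0901:
  flange: d = 2.10992 cm → contributes +213.053 cm⁴
  web: d = -4.59008 cm → contributes +616.812 cm⁴
  hole: d = 2.10992 cm → contributes −0.560683 cm⁴
Total I = 829.304 cm⁴.

I_xx ≈ 829.3 cm⁴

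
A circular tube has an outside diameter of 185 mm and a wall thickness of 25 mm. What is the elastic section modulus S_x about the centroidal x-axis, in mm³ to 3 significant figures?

S_x ≈ 4.45 × 10⁵ mm³

Treat the section as a set of non-overlapping primitives; coordinates are from the bounding-box lower-left.
Outer circle: ⌀185, A = 26 880 mm², y = 92.5 mm, Ī = 57 498 539 mm⁴.
Bore (subtracted): ⌀135, A = 14 314 mm², y = 92.5 mm, Ī = 16 304 406 mm⁴.
By symmetry the centroid is at mid-height, ȳ = 92.5 mm.
All pieces are centred on the centroidal x-axis, so I = ΣĪ (holes subtracted) = 41 194 134 mm⁴.
Extreme fibre distance c = 92.5 mm; S = I/c = 445 342 mm³.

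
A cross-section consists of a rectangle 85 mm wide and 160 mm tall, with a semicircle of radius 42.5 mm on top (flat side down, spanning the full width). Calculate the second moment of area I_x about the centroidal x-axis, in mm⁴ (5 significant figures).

Treat the section as a set of non-overlapping primitives; coordinates are from the bounding-box lower-left.
Rectangular body: 85 × 160, A = 13 600 mm², y = 80 mm, Ī = 29 013 333 mm⁴.
Semicircular cap: semicircle r = 42.5, A = 2837.251 mm², y = 178.0376 mm, Ī = 358086.4 mm⁴.
Centroid: ȳ = ΣA·y / ΣA = 96.92236 mm.
Transfer each piece to the centroidal x-axis using Ī + A·d² with d = y − 96.92236:
  rectangular body: d = -16.92236 mm → contributes +32 907 917 mm⁴
  semicircular cap: d = 81.1152 mm → contributes +19 026 275 mm⁴
Total I = 51 934 192 mm⁴.

I_x ≈ 5.1934 × 10⁷ mm⁴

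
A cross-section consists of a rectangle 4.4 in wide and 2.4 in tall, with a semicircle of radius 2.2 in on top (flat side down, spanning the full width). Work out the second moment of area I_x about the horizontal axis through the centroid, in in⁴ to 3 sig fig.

Decompose the section into non-overlapping parts with the origin at the bottom-left of its bounding rectangle.
Rectangular body: 4.4 × 2.4, A = 10.56 in², y = 1.2 in, Ī = 5.0688 in⁴.
Semicircular cap: semicircle r = 2.2, A = 7.6027 in², y = 3.3337 in, Ī = 2.5711 in⁴.
Centroid: ȳ = ΣA·y / ΣA = 2.0931 in.
Transfer each piece to the horizontal axis through the centroid using Ī + A·d² with d = y − 2.0931:
  rectangular body: d = -0.89314 in → contributes +13.493 in⁴
  semicircular cap: d = 1.2406 in → contributes +14.272 in⁴
Total I = 27.764 in⁴.

I_x ≈ 27.8 in⁴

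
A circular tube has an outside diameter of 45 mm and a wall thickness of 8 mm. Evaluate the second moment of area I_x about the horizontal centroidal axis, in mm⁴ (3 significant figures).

Split into non-overlapping primitives; take the origin at the lower-left of the bounding box.
Outer circle: ⌀45, A = 1590.4 mm², y = 22.5 mm, Ī = 201 289 mm⁴.
Bore (subtracted): ⌀29, A = 660.52 mm², y = 22.5 mm, Ī = 34 719 mm⁴.
By symmetry the centroid is at mid-height, ȳ = 22.5 mm.
All pieces are centred on the horizontal centroidal axis, so I = ΣĪ (holes subtracted) = 166 570 mm⁴.

I_x ≈ 1.67 × 10⁵ mm⁴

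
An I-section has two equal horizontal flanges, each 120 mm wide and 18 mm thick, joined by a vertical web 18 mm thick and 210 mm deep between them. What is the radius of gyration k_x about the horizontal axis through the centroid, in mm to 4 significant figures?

k_x ≈ 93.06 mm

Break the section into simple shapes (no overlaps), measuring from the bottom-left corner of the bounding box.
Bottom flange: 120 × 18, A = 2 160 mm², y = 9 mm, Ī = 58 320 mm⁴.
Web: 18 × 210, A = 3 780 mm², y = 123 mm, Ī = 13 891 500 mm⁴.
Top flange: 120 × 18, A = 2 160 mm², y = 237 mm, Ī = 58 320 mm⁴.
By symmetry the centroid is at mid-height, ȳ = 123 mm.
Transfer each piece to the horizontal axis through the centroid using Ī + A·d² with d = y − 123:
  bottom flange: d = -114 mm → contributes +28 129 680 mm⁴
  web: d = 0 mm → contributes +13 891 500 mm⁴
  top flange: d = 114 mm → contributes +28 129 680 mm⁴
Total I = 70 150 860 mm⁴.
Radius of gyration: k = √(I/A) = √(70 150 860 / 8 100) = 93.0623 mm.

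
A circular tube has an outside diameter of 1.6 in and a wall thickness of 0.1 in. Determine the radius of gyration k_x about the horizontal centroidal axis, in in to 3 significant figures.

Split into non-overlapping primitives; take the origin at the lower-left of the bounding box.
Outer circle: ⌀1.6, A = 2.0106 in², y = 0.8 in, Ī = 0.3217 in⁴.
Bore (subtracted): ⌀1.4, A = 1.5394 in², y = 0.8 in, Ī = 0.18857 in⁴.
By symmetry the centroid is at mid-height, ȳ = 0.8 in.
All pieces are centred on the horizontal centroidal axis, so I = ΣĪ (holes subtracted) = 0.13312 in⁴.
Radius of gyration: k = √(I/A) = √(0.13312 / 0.47124) = 0.53151 in.

k_x ≈ 0.532 in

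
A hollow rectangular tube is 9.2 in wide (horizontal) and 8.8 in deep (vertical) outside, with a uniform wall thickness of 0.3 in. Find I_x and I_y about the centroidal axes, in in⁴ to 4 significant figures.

I_x ≈ 127.3 in⁴, I_y ≈ 136.4 in⁴

Break the section into simple shapes (no overlaps), measuring from the bottom-left corner of the bounding box.
Outer rectangle: 9.2 × 8.8, A = 80.96 in², y = 4.4 in, Ī = 522.462 in⁴.
Inner void (subtracted): 8.6 × 8.2, A = 70.52 in², y = 4.4 in, Ī = 395.147 in⁴.
By symmetry the centroid is at mid-height, ȳ = 4.4 in.
All pieces are centred on the centroidal x-axis, so I = ΣĪ (holes subtracted) = 127.315 in⁴.
Repeating about the centroidal y-axis gives I_y = 136.4 in⁴.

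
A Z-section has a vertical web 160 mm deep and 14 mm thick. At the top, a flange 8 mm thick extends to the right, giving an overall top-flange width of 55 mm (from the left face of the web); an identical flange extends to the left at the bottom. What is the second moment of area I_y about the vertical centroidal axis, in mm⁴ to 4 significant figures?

Break the section into simple shapes (no overlaps), measuring from the bottom-left corner of the bounding box.
Web: 14 × 160, A = 2 240 mm², x = 48 mm, Ī = 36586.7 mm⁴.
Top flange (beyond web): 41 × 8, A = 328 mm², x = 75.5 mm, Ī = 45947.3 mm⁴.
Bottom flange (beyond web): 41 × 8, A = 328 mm², x = 20.5 mm, Ī = 45947.3 mm⁴.
Centroid: x̄ = ΣA·x / ΣA = 48 mm.
Transfer each piece to the vertical centroidal axis using Ī + A·d² with d = x − 48:
  web: d = 0 mm → contributes +36586.7 mm⁴
  top flange (beyond web): d = 27.5 mm → contributes +293 997 mm⁴
  bottom flange (beyond web): d = -27.5 mm → contributes +293 997 mm⁴
Total I = 624 581 mm⁴.

I_y ≈ 6.246 × 10⁵ mm⁴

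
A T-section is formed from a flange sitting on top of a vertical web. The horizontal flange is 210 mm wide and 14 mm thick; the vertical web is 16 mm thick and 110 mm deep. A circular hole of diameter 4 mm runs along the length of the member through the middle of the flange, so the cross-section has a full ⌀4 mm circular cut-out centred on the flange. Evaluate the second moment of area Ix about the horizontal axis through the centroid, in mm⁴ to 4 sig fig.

Split into non-overlapping primitives; take the origin at the lower-left of the bounding box.
Flange: 210 × 14, A = 2 940 mm², y = 117 mm, Ī = 48 020 mm⁴.
Web: 16 × 110, A = 1 760 mm², y = 55 mm, Ī = 1 774 667 mm⁴.
Hole (subtracted): ⌀4, A = 12.5664 mm², y = 117 mm, Ī = 12.5664 mm⁴.
Centroid: ȳ = ΣA·y / ΣA = 93.7207 mm.
Transfer each piece to the horizontal axis through the centroid using Ī + A·d² with d = y − 93.7207:
  flange: d = 23.2793 mm → contributes +1 641 277 mm⁴
  web: d = -38.7207 mm → contributes +4 413 427 mm⁴
  hole: d = 23.2793 mm → contributes −6822.59 mm⁴
Total I = 6 047 881 mm⁴.

Ix ≈ 6.048 × 10⁶ mm⁴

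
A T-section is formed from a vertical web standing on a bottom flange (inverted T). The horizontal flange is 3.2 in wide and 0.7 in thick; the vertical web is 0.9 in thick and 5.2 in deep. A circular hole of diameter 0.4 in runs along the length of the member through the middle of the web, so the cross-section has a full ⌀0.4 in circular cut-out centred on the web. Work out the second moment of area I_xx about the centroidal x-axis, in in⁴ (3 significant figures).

Decompose the section into non-overlapping parts with the origin at the bottom-left of its bounding rectangle.
Flange: 3.2 × 0.7, A = 2.24 in², y = 0.35 in, Ī = 0.091467 in⁴.
Web: 0.9 × 5.2, A = 4.68 in², y = 3.3 in, Ī = 10.546 in⁴.
Hole (subtracted): ⌀0.4, A = 0.12566 in², y = 3.3 in, Ī = 0.0012566 in⁴.
Centroid: ȳ = ΣA·y / ΣA = 2.3274 in.
Transfer each piece to the centroidal x-axis using Ī + A·d² with d = y − 2.3274:
  flange: d = -1.9774 in → contributes +8.8503 in⁴
  web: d = 0.97257 in → contributes +14.972 in⁴
  hole: d = 0.97257 in → contributes −0.12012 in⁴
Total I = 23.703 in⁴.

I_xx ≈ 23.7 in⁴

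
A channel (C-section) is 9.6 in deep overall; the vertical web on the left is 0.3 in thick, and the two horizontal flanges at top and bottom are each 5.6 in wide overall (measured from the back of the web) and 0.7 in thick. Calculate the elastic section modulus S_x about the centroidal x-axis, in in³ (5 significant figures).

S_x ≈ 35.282 in³

Break the section into simple shapes (no overlaps), measuring from the bottom-left corner of the bounding box.
Web: 0.3 × 9.6, A = 2.88 in², y = 4.8 in, Ī = 22.1184 in⁴.
Top flange (beyond web): 5.3 × 0.7, A = 3.71 in², y = 9.25 in, Ī = 0.1514917 in⁴.
Bottom flange (beyond web): 5.3 × 0.7, A = 3.71 in², y = 0.35 in, Ī = 0.1514917 in⁴.
By symmetry the centroid is at mid-height, ȳ = 4.8 in.
Transfer each piece to the centroidal x-axis using Ī + A·d² with d = y − 4.8:
  web: d = 0 in → contributes +22.1184 in⁴
  top flange (beyond web): d = 4.45 in → contributes +73.61877 in⁴
  bottom flange (beyond web): d = -4.45 in → contributes +73.61877 in⁴
Total I = 169.3559 in⁴.
Extreme fibre distance c = 4.8 in; S = I/c = 35.28249 in³.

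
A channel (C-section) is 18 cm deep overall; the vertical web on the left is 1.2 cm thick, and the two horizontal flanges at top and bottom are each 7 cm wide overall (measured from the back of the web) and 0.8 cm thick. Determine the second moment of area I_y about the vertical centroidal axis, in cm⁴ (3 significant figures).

Treat the section as a set of non-overlapping primitives; coordinates are from the bounding-box lower-left.
Web: 1.2 × 18, A = 21.6 cm², x = 0.6 cm, Ī = 2.592 cm⁴.
Top flange (beyond web): 5.8 × 0.8, A = 4.64 cm², x = 4.1 cm, Ī = 13.007 cm⁴.
Bottom flange (beyond web): 5.8 × 0.8, A = 4.64 cm², x = 4.1 cm, Ī = 13.007 cm⁴.
Centroid: x̄ = ΣA·x / ΣA = 1.6518 cm.
Transfer each piece to the vertical centroidal axis using Ī + A·d² with d = x − 1.6518:
  web: d = -1.0518 cm → contributes +26.488 cm⁴
  top flange (beyond web): d = 2.4482 cm → contributes +40.818 cm⁴
  bottom flange (beyond web): d = 2.4482 cm → contributes +40.818 cm⁴
Total I = 108.12 cm⁴.

I_y ≈ 108 cm⁴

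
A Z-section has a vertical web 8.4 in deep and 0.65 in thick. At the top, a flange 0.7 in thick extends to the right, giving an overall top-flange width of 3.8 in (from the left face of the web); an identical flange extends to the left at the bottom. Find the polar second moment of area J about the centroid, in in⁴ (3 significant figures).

J ≈ 117 in⁴

Treat the section as a set of non-overlapping primitives; coordinates are from the bounding-box lower-left.
Web: 0.65 × 8.4, A = 5.46 in², y = 4.2 in, Ī = 32.105 in⁴.
Top flange (beyond web): 3.15 × 0.7, A = 2.205 in², y = 8.05 in, Ī = 0.090038 in⁴.
Bottom flange (beyond web): 3.15 × 0.7, A = 2.205 in², y = 0.35 in, Ī = 0.090038 in⁴.
Centroid: ȳ = ΣA·y / ΣA = 4.2 in.
Transfer each piece to the centroidal x-axis using Ī + A·d² with d = y − 4.2:
  web: d = 0 in → contributes +32.105 in⁴
  top flange (beyond web): d = 3.85 in → contributes +32.774 in⁴
  bottom flange (beyond web): d = -3.85 in → contributes +32.774 in⁴
Total I = 97.652 in⁴.
For the y-axis: x̄ = 3.475 in.
Repeating about the centroidal y-axis gives I_y = 19.759 in⁴.
Polar second moment: J = I_x + I_y = 117.41 in⁴.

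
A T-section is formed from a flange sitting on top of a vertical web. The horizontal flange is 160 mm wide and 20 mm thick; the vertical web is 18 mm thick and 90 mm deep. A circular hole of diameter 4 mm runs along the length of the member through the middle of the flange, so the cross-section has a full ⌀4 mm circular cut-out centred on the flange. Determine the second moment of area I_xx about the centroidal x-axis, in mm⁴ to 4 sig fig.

Split into non-overlapping primitives; take the origin at the lower-left of the bounding box.
Flange: 160 × 20, A = 3 200 mm², y = 100 mm, Ī = 106 667 mm⁴.
Web: 18 × 90, A = 1 620 mm², y = 45 mm, Ī = 1 093 500 mm⁴.
Hole (subtracted): ⌀4, A = 12.5664 mm², y = 100 mm, Ī = 12.5664 mm⁴.
Centroid: ȳ = ΣA·y / ΣA = 81.4662 mm.
Transfer each piece to the centroidal x-axis using Ī + A·d² with d = y − 81.4662:
  flange: d = 18.5338 mm → contributes +1 205 872 mm⁴
  web: d = -36.4662 mm → contributes +3 247 750 mm⁴
  hole: d = 18.5338 mm → contributes −4329.14 mm⁴
Total I = 4 449 293 mm⁴.

I_xx ≈ 4.449 × 10⁶ mm⁴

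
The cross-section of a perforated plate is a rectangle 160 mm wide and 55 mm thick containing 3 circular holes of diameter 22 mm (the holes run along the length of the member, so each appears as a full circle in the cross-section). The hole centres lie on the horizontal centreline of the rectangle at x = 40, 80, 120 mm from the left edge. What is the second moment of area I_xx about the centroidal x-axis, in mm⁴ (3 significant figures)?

Split into non-overlapping primitives; take the origin at the lower-left of the bounding box.
Plate: 160 × 55, A = 8 800 mm², y = 27.5 mm, Ī = 2 218 333 mm⁴.
Hole 1 (subtracted): ⌀22, A = 380.13 mm², y = 27.5 mm, Ī = 11 499 mm⁴.
Hole 2 (subtracted): ⌀22, A = 380.13 mm², y = 27.5 mm, Ī = 11 499 mm⁴.
Hole 3 (subtracted): ⌀22, A = 380.13 mm², y = 27.5 mm, Ī = 11 499 mm⁴.
By symmetry the centroid is at mid-height, ȳ = 27.5 mm.
All pieces are centred on the centroidal x-axis, so I = ΣĪ (holes subtracted) = 2 183 836 mm⁴.

I_xx ≈ 2.18 × 10⁶ mm⁴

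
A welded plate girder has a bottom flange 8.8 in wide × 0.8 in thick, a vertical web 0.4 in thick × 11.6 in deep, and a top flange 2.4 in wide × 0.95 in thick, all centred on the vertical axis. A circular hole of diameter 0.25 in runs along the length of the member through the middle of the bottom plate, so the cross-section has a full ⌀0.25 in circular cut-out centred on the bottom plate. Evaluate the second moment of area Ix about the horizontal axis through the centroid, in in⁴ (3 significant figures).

Ix ≈ 350 in⁴

Treat the section as a set of non-overlapping primitives; coordinates are from the bounding-box lower-left.
Bottom plate: 8.8 × 0.8, A = 7.04 in², y = 0.4 in, Ī = 0.37547 in⁴.
Web plate: 0.4 × 11.6, A = 4.64 in², y = 6.6 in, Ī = 52.03 in⁴.
Top plate: 2.4 × 0.95, A = 2.28 in², y = 12.875 in, Ī = 0.17148 in⁴.
Hole (subtracted): ⌀0.25, A = 0.049087 in², y = 0.4 in, Ī = 0.00019175 in⁴.
Centroid: ȳ = ΣA·y / ΣA = 4.5127 in.
Transfer each piece to the horizontal axis through the centroid using Ī + A·d² with d = y − 4.5127:
  bottom plate: d = -4.1127 in → contributes +119.45 in⁴
  web plate: d = 2.0873 in → contributes +72.246 in⁴
  top plate: d = 8.3623 in → contributes +159.61 in⁴
  hole: d = -4.1127 in → contributes −0.83046 in⁴
Total I = 350.47 in⁴.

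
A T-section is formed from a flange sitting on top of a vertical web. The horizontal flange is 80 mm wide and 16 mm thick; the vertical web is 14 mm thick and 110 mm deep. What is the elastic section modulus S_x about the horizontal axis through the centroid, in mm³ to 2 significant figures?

Decompose the section into non-overlapping parts with the origin at the bottom-left of its bounding rectangle.
Flange: 80 × 16, A = 1 280 mm², y = 118 mm, Ī = 27 307 mm⁴.
Web: 14 × 110, A = 1 540 mm², y = 55 mm, Ī = 1 552 833 mm⁴.
Centroid: ȳ = ΣA·y / ΣA = 83.6 mm.
Transfer each piece to the horizontal axis through the centroid using Ī + A·d² with d = y − 83.6:
  flange: d = 34.4 mm → contributes +1 542 382 mm⁴
  web: d = -28.6 mm → contributes +2 812 117 mm⁴
Total I = 4 354 499 mm⁴.
Extreme fibre distance c = 83.6 mm; S = I/c = 52 090 mm³.

S_x ≈ 5.2 × 10⁴ mm³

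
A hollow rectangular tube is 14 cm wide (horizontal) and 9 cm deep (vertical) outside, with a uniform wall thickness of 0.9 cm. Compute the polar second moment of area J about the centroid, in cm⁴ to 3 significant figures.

Split into non-overlapping primitives; take the origin at the lower-left of the bounding box.
Outer rectangle: 14 × 9, A = 126 cm², y = 4.5 cm, Ī = 850.5 cm⁴.
Inner void (subtracted): 12.2 × 7.2, A = 87.84 cm², y = 4.5 cm, Ī = 379.47 cm⁴.
By symmetry the centroid is at mid-height, ȳ = 4.5 cm.
All pieces are centred on the centroidal x-axis, so I = ΣĪ (holes subtracted) = 471.03 cm⁴.
Repeating about the centroidal y-axis gives I_y = 968.49 cm⁴.
Polar second moment: J = I_x + I_y = 1439.5 cm⁴.

J ≈ 1440 cm⁴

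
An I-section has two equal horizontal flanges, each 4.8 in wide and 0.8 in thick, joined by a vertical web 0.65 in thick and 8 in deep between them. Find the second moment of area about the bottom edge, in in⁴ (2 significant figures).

Decompose the section into non-overlapping parts with the origin at the bottom-left of its bounding rectangle.
Bottom flange: 4.8 × 0.8, A = 3.84 in², y = 0.4 in, Ī = 0.2048 in⁴.
Web: 0.65 × 8, A = 5.2 in², y = 4.8 in, Ī = 27.73 in⁴.
Top flange: 4.8 × 0.8, A = 3.84 in², y = 9.2 in, Ī = 0.2048 in⁴.
Transfer each piece to the bottom edge using Ī + A·d² with d = y − 0:
  bottom flange: d = 0.4 in → contributes +0.8192 in⁴
  web: d = 4.8 in → contributes +147.5 in⁴
  top flange: d = 9.2 in → contributes +325.2 in⁴
Total I = 473.6 in⁴.

I_base ≈ 470 in⁴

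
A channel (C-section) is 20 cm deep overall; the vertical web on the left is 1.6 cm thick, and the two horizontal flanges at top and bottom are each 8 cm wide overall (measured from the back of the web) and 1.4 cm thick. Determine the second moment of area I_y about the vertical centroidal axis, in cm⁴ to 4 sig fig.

I_y ≈ 251.8 cm⁴

Decompose the section into non-overlapping parts with the origin at the bottom-left of its bounding rectangle.
Web: 1.6 × 20, A = 32 cm², x = 0.8 cm, Ī = 6.82667 cm⁴.
Top flange (beyond web): 6.4 × 1.4, A = 8.96 cm², x = 4.8 cm, Ī = 30.5835 cm⁴.
Bottom flange (beyond web): 6.4 × 1.4, A = 8.96 cm², x = 4.8 cm, Ī = 30.5835 cm⁴.
Centroid: x̄ = ΣA·x / ΣA = 2.2359 cm.
Transfer each piece to the vertical centroidal axis using Ī + A·d² with d = x − 2.2359:
  web: d = -1.4359 cm → contributes +72.8043 cm⁴
  top flange (beyond web): d = 2.5641 cm → contributes +89.4921 cm⁴
  bottom flange (beyond web): d = 2.5641 cm → contributes +89.4921 cm⁴
Total I = 251.788 cm⁴.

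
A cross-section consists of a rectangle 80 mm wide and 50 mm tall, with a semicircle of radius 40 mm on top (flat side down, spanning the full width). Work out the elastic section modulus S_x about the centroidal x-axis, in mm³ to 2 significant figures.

S_x ≈ 7.9 × 10⁴ mm³

Decompose the section into non-overlapping parts with the origin at the bottom-left of its bounding rectangle.
Rectangular body: 80 × 50, A = 4 000 mm², y = 25 mm, Ī = 833 333 mm⁴.
Semicircular cap: semicircle r = 40, A = 2 513 mm², y = 66.98 mm, Ī = 280 978 mm⁴.
Centroid: ȳ = ΣA·y / ΣA = 41.2 mm.
Transfer each piece to the centroidal x-axis using Ī + A·d² with d = y − 41.2:
  rectangular body: d = -16.2 mm → contributes +1 882 765 mm⁴
  semicircular cap: d = 25.78 mm → contributes +1 951 200 mm⁴
Total I = 3 833 964 mm⁴.
Extreme fibre distance c = 48.8 mm; S = I/c = 78 561 mm³.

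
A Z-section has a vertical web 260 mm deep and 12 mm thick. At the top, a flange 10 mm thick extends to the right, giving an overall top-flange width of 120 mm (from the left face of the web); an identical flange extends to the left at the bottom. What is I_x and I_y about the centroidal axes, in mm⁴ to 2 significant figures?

I_x ≈ 5.1 × 10⁷ mm⁴, I_y ≈ 9.9 × 10⁶ mm⁴

Split into non-overlapping primitives; take the origin at the lower-left of the bounding box.
Web: 12 × 260, A = 3 120 mm², y = 130 mm, Ī = 17 576 000 mm⁴.
Top flange (beyond web): 108 × 10, A = 1 080 mm², y = 255 mm, Ī = 9 000 mm⁴.
Bottom flange (beyond web): 108 × 10, A = 1 080 mm², y = 5 mm, Ī = 9 000 mm⁴.
Centroid: ȳ = ΣA·y / ΣA = 130 mm.
Transfer each piece to the centroidal x-axis using Ī + A·d² with d = y − 130:
  web: d = 0 mm → contributes +17 576 000 mm⁴
  top flange (beyond web): d = 125 mm → contributes +16 884 000 mm⁴
  bottom flange (beyond web): d = -125 mm → contributes +16 884 000 mm⁴
Total I = 51 344 000 mm⁴.
For the y-axis: x̄ = 114 mm.
Repeating about the centroidal y-axis gives I_y = 9 912 960 mm⁴.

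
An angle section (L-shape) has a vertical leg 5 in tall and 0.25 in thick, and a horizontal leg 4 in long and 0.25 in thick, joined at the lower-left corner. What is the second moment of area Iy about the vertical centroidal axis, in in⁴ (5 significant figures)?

Iy ≈ 3.2480 in⁴

Break the section into simple shapes (no overlaps), measuring from the bottom-left corner of the bounding box.
Vertical leg: 0.25 × 5, A = 1.25 in², x = 0.125 in, Ī = 0.006510417 in⁴.
Horizontal leg (remainder): 3.75 × 0.25, A = 0.9375 in², x = 2.125 in, Ī = 1.098633 in⁴.
Centroid: x̄ = ΣA·x / ΣA = 0.9821429 in.
Transfer each piece to the vertical centroidal axis using Ī + A·d² with d = x − 0.9821429:
  vertical leg: d = -0.8571429 in → contributes +0.9248778 in⁴
  horizontal leg (remainder): d = 1.142857 in → contributes +2.323123 in⁴
Total I = 3.248 in⁴.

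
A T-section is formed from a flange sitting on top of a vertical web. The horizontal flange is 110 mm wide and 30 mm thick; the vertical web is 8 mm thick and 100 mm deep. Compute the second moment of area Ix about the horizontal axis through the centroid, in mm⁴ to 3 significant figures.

Split into non-overlapping primitives; take the origin at the lower-left of the bounding box.
Flange: 110 × 30, A = 3 300 mm², y = 115 mm, Ī = 247 500 mm⁴.
Web: 8 × 100, A = 800 mm², y = 50 mm, Ī = 666 667 mm⁴.
Centroid: ȳ = ΣA·y / ΣA = 102.32 mm.
Transfer each piece to the horizontal axis through the centroid using Ī + A·d² with d = y − 102.32:
  flange: d = 12.683 mm → contributes +778 327 mm⁴
  web: d = -52.317 mm → contributes +2 856 328 mm⁴
Total I = 3 634 654 mm⁴.

Ix ≈ 3.63 × 10⁶ mm⁴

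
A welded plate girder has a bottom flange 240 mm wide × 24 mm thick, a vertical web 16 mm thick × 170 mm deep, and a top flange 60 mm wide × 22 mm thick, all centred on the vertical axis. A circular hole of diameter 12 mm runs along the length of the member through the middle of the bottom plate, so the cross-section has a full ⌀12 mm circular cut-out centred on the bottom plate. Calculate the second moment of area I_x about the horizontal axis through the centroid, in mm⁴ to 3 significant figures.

I_x ≈ 5.39 × 10⁷ mm⁴

Decompose the section into non-overlapping parts with the origin at the bottom-left of its bounding rectangle.
Bottom plate: 240 × 24, A = 5 760 mm², y = 12 mm, Ī = 276 480 mm⁴.
Web plate: 16 × 170, A = 2 720 mm², y = 109 mm, Ī = 6 550 667 mm⁴.
Top plate: 60 × 22, A = 1 320 mm², y = 205 mm, Ī = 53 240 mm⁴.
Hole (subtracted): ⌀12, A = 113.1 mm², y = 12 mm, Ī = 1017.9 mm⁴.
Centroid: ȳ = ΣA·y / ΣA = 65.536 mm.
Transfer each piece to the horizontal axis through the centroid using Ī + A·d² with d = y − 65.536:
  bottom plate: d = -53.536 mm → contributes +16 785 361 mm⁴
  web plate: d = 43.464 mm → contributes +11 689 023 mm⁴
  top plate: d = 139.46 mm → contributes +25 727 438 mm⁴
  hole: d = -53.536 mm → contributes −325 169 mm⁴
Total I = 53 876 653 mm⁴.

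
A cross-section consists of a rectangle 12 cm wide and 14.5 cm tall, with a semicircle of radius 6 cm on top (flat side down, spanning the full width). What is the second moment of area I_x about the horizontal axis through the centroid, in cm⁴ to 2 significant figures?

Split into non-overlapping primitives; take the origin at the lower-left of the bounding box.
Rectangular body: 12 × 14.5, A = 174 cm², y = 7.25 cm, Ī = 3 049 cm⁴.
Semicircular cap: semicircle r = 6, A = 56.55 cm², y = 17.05 cm, Ī = 142.2 cm⁴.
Centroid: ȳ = ΣA·y / ΣA = 9.653 cm.
Transfer each piece to the horizontal axis through the centroid using Ī + A·d² with d = y − 9.653:
  rectangular body: d = -2.403 cm → contributes +4 053 cm⁴
  semicircular cap: d = 7.394 cm → contributes +3 234 cm⁴
Total I = 7 287 cm⁴.

I_x ≈ 7300 cm⁴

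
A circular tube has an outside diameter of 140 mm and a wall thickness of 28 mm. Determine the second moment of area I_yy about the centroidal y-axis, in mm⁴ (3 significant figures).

Break the section into simple shapes (no overlaps), measuring from the bottom-left corner of the bounding box.
Outer circle: ⌀140, A = 15 394 mm², x = 70 mm, Ī = 18 857 410 mm⁴.
Bore (subtracted): ⌀84, A = 5541.8 mm², x = 70 mm, Ī = 2 443 920 mm⁴.
By symmetry the centroid is at mid-width, x̄ = 70 mm.
All pieces are centred on the centroidal y-axis, so I = ΣĪ (holes subtracted) = 16 413 490 mm⁴.

I_yy ≈ 1.64 × 10⁷ mm⁴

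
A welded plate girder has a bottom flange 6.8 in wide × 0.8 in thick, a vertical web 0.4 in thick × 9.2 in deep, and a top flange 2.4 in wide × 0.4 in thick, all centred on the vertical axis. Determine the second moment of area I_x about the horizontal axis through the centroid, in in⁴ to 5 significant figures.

Split into non-overlapping primitives; take the origin at the lower-left of the bounding box.
Bottom plate: 6.8 × 0.8, A = 5.44 in², y = 0.4 in, Ī = 0.2901333 in⁴.
Web plate: 0.4 × 9.2, A = 3.68 in², y = 5.4 in, Ī = 25.95627 in⁴.
Top plate: 2.4 × 0.4, A = 0.96 in², y = 10.2 in, Ī = 0.0128 in⁴.
Centroid: ȳ = ΣA·y / ΣA = 3.15873 in.
Transfer each piece to the horizontal axis through the centroid using Ī + A·d² with d = y − 3.15873:
  bottom plate: d = -2.75873 in → contributes +41.69175 in⁴
  web plate: d = 2.24127 in → contributes +44.44198 in⁴
  top plate: d = 7.04127 in → contributes +47.6091 in⁴
Total I = 133.7428 in⁴.

I_x ≈ 133.74 in⁴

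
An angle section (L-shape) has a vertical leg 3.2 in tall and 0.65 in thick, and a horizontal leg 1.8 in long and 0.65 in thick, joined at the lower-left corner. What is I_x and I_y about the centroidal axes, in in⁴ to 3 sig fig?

Decompose the section into non-overlapping parts with the origin at the bottom-left of its bounding rectangle.
Vertical leg: 0.65 × 3.2, A = 2.08 in², y = 1.6 in, Ī = 1.7749 in⁴.
Horizontal leg (remainder): 1.15 × 0.65, A = 0.7475 in², y = 0.325 in, Ī = 0.026318 in⁴.
Centroid: ȳ = ΣA·y / ΣA = 1.2629 in.
Transfer each piece to the centroidal x-axis using Ī + A·d² with d = y − 1.2629:
  vertical leg: d = 0.33707 in → contributes +2.0113 in⁴
  horizontal leg (remainder): d = -0.93793 in → contributes +0.6839 in⁴
Total I = 2.6952 in⁴.
For the y-axis: x̄ = 0.56293 in.
Repeating about the centroidal y-axis gives I_y = 0.60102 in⁴.

I_x ≈ 2.70 in⁴, I_y ≈ 0.601 in⁴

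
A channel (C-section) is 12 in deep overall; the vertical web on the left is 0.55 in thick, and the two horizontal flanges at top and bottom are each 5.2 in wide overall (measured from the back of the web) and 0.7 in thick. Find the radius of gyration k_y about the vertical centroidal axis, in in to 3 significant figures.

Treat the section as a set of non-overlapping primitives; coordinates are from the bounding-box lower-left.
Web: 0.55 × 12, A = 6.6 in², x = 0.275 in, Ī = 0.16638 in⁴.
Top flange (beyond web): 4.65 × 0.7, A = 3.255 in², x = 2.875 in, Ī = 5.8651 in⁴.
Bottom flange (beyond web): 4.65 × 0.7, A = 3.255 in², x = 2.875 in, Ī = 5.8651 in⁴.
Centroid: x̄ = ΣA·x / ΣA = 1.5661 in.
Transfer each piece to the vertical centroidal axis using Ī + A·d² with d = x − 1.5661:
  web: d = -1.2911 in → contributes +11.168 in⁴
  top flange (beyond web): d = 1.3089 in → contributes +11.442 in⁴
  bottom flange (beyond web): d = 1.3089 in → contributes +11.442 in⁴
Total I = 34.051 in⁴.
Radius of gyration: k = √(I/A) = √(34.051 / 13.11) = 1.6116 in.

k_y ≈ 1.61 in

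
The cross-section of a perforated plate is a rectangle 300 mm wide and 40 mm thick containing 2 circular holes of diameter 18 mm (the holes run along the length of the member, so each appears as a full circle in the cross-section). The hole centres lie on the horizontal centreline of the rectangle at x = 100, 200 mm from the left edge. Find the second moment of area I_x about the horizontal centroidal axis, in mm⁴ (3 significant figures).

I_x ≈ 1.59 × 10⁶ mm⁴

Break the section into simple shapes (no overlaps), measuring from the bottom-left corner of the bounding box.
Plate: 300 × 40, A = 12 000 mm², y = 20 mm, Ī = 1 600 000 mm⁴.
Hole 1 (subtracted): ⌀18, A = 254.47 mm², y = 20 mm, Ī = 5 153 mm⁴.
Hole 2 (subtracted): ⌀18, A = 254.47 mm², y = 20 mm, Ī = 5 153 mm⁴.
By symmetry the centroid is at mid-height, ȳ = 20 mm.
All pieces are centred on the horizontal centroidal axis, so I = ΣĪ (holes subtracted) = 1 589 694 mm⁴.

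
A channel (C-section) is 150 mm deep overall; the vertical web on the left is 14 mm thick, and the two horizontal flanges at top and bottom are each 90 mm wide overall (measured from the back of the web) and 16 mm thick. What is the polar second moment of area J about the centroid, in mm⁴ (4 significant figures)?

J ≈ 1.839 × 10⁷ mm⁴

Break the section into simple shapes (no overlaps), measuring from the bottom-left corner of the bounding box.
Web: 14 × 150, A = 2 100 mm², y = 75 mm, Ī = 3 937 500 mm⁴.
Top flange (beyond web): 76 × 16, A = 1 216 mm², y = 142 mm, Ī = 25941.3 mm⁴.
Bottom flange (beyond web): 76 × 16, A = 1 216 mm², y = 8 mm, Ī = 25941.3 mm⁴.
By symmetry the centroid is at mid-height, ȳ = 75 mm.
Transfer each piece to the centroidal x-axis using Ī + A·d² with d = y − 75:
  web: d = 0 mm → contributes +3 937 500 mm⁴
  top flange (beyond web): d = 67 mm → contributes +5 484 565 mm⁴
  bottom flange (beyond web): d = -67 mm → contributes +5 484 565 mm⁴
Total I = 14 906 631 mm⁴.
For the y-axis: x̄ = 31.1483 mm.
Repeating about the centroidal y-axis gives I_y = 3 486 915 mm⁴.
Polar second moment: J = I_x + I_y = 18 393 546 mm⁴.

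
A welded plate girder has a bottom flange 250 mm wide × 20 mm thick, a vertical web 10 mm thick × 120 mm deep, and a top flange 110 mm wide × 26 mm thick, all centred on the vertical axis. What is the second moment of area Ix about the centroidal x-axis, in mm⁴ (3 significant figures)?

Ix ≈ 3.93 × 10⁷ mm⁴

Split into non-overlapping primitives; take the origin at the lower-left of the bounding box.
Bottom plate: 250 × 20, A = 5 000 mm², y = 10 mm, Ī = 166 667 mm⁴.
Web plate: 10 × 120, A = 1 200 mm², y = 80 mm, Ī = 1 440 000 mm⁴.
Top plate: 110 × 26, A = 2 860 mm², y = 153 mm, Ī = 161 113 mm⁴.
Centroid: ȳ = ΣA·y / ΣA = 64.413 mm.
Transfer each piece to the centroidal x-axis using Ī + A·d² with d = y − 64.413:
  bottom plate: d = -54.413 mm → contributes +14 970 433 mm⁴
  web plate: d = 15.587 mm → contributes +1 731 553 mm⁴
  top plate: d = 88.587 mm → contributes +22 605 511 mm⁴
Total I = 39 307 496 mm⁴.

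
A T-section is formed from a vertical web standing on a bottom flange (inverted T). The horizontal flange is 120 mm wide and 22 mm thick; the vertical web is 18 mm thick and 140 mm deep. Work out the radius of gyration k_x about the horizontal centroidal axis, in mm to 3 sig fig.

k_x ≈ 49.6 mm

Split into non-overlapping primitives; take the origin at the lower-left of the bounding box.
Flange: 120 × 22, A = 2 640 mm², y = 11 mm, Ī = 106 480 mm⁴.
Web: 18 × 140, A = 2 520 mm², y = 92 mm, Ī = 4 116 000 mm⁴.
Centroid: ȳ = ΣA·y / ΣA = 50.558 mm.
Transfer each piece to the horizontal centroidal axis using Ī + A·d² with d = y − 50.558:
  flange: d = -39.558 mm → contributes +4 237 675 mm⁴
  web: d = 41.442 mm → contributes +8 443 918 mm⁴
Total I = 12 681 593 mm⁴.
Radius of gyration: k = √(I/A) = √(12 681 593 / 5 160) = 49.575 mm.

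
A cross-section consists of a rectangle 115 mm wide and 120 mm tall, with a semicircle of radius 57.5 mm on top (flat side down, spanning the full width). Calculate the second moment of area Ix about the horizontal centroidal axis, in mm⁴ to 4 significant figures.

Decompose the section into non-overlapping parts with the origin at the bottom-left of its bounding rectangle.
Rectangular body: 115 × 120, A = 13 800 mm², y = 60 mm, Ī = 16 560 000 mm⁴.
Semicircular cap: semicircle r = 57.5, A = 5193.45 mm², y = 144.404 mm, Ī = 1 199 785 mm⁴.
Centroid: ȳ = ΣA·y / ΣA = 83.0788 mm.
Transfer each piece to the horizontal centroidal axis using Ī + A·d² with d = y − 83.0788:
  rectangular body: d = -23.0788 mm → contributes +23 910 321 mm⁴
  semicircular cap: d = 61.3249 mm → contributes +20 731 024 mm⁴
Total I = 44 641 345 mm⁴.

Ix ≈ 4.464 × 10⁷ mm⁴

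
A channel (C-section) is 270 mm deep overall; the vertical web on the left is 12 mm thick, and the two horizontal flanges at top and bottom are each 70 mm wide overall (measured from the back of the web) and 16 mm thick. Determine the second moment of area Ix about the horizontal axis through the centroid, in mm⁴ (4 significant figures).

Treat the section as a set of non-overlapping primitives; coordinates are from the bounding-box lower-left.
Web: 12 × 270, A = 3 240 mm², y = 135 mm, Ī = 19 683 000 mm⁴.
Top flange (beyond web): 58 × 16, A = 928 mm², y = 262 mm, Ī = 19797.3 mm⁴.
Bottom flange (beyond web): 58 × 16, A = 928 mm², y = 8 mm, Ī = 19797.3 mm⁴.
By symmetry the centroid is at mid-height, ȳ = 135 mm.
Transfer each piece to the horizontal axis through the centroid using Ī + A·d² with d = y − 135:
  web: d = 0 mm → contributes +19 683 000 mm⁴
  top flange (beyond web): d = 127 mm → contributes +14 987 509 mm⁴
  bottom flange (beyond web): d = -127 mm → contributes +14 987 509 mm⁴
Total I = 49 658 019 mm⁴.

Ix ≈ 4.966 × 10⁷ mm⁴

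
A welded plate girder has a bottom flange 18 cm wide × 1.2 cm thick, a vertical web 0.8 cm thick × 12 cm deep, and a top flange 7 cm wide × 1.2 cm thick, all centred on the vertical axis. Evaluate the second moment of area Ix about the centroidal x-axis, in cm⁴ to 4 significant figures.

Break the section into simple shapes (no overlaps), measuring from the bottom-left corner of the bounding box.
Bottom plate: 18 × 1.2, A = 21.6 cm², y = 0.6 cm, Ī = 2.592 cm⁴.
Web plate: 0.8 × 12, A = 9.6 cm², y = 7.2 cm, Ī = 115.2 cm⁴.
Top plate: 7 × 1.2, A = 8.4 cm², y = 13.8 cm, Ī = 1.008 cm⁴.
Centroid: ȳ = ΣA·y / ΣA = 5 cm.
Transfer each piece to the centroidal x-axis using Ī + A·d² with d = y − 5:
  bottom plate: d = -4.4 cm → contributes +420.768 cm⁴
  web plate: d = 2.2 cm → contributes +161.664 cm⁴
  top plate: d = 8.8 cm → contributes +651.504 cm⁴
Total I = 1233.94 cm⁴.

Ix ≈ 1234 cm⁴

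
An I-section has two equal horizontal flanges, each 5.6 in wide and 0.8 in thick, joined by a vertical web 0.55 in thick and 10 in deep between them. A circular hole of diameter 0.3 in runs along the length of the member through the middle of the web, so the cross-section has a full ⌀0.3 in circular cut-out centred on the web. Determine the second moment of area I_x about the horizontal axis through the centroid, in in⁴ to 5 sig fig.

Break the section into simple shapes (no overlaps), measuring from the bottom-left corner of the bounding box.
Bottom flange: 5.6 × 0.8, A = 4.48 in², y = 0.4 in, Ī = 0.2389333 in⁴.
Web: 0.55 × 10, A = 5.5 in², y = 5.8 in, Ī = 45.83333 in⁴.
Top flange: 5.6 × 0.8, A = 4.48 in², y = 11.2 in, Ī = 0.2389333 in⁴.
Hole (subtracted): ⌀0.3, A = 0.07068583 in², y = 5.8 in, Ī = 0.0003976078 in⁴.
By symmetry the centroid is at mid-height, ȳ = 5.8 in.
Transfer each piece to the horizontal axis through the centroid using Ī + A·d² with d = y − 5.8:
  bottom flange: d = -5.4 in → contributes +130.8757 in⁴
  web: d = 0 in → contributes +45.83333 in⁴
  top flange: d = 5.4 in → contributes +130.8757 in⁴
  hole: d = 0 in → contributes −0.0003976078 in⁴
Total I = 307.5844 in⁴.

I_x ≈ 307.58 in⁴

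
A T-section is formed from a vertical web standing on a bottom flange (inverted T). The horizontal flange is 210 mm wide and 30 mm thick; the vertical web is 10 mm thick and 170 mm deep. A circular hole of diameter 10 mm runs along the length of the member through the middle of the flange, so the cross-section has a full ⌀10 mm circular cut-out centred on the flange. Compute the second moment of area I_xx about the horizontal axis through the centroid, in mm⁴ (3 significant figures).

I_xx ≈ 1.79 × 10⁷ mm⁴

Treat the section as a set of non-overlapping primitives; coordinates are from the bounding-box lower-left.
Flange: 210 × 30, A = 6 300 mm², y = 15 mm, Ī = 472 500 mm⁴.
Web: 10 × 170, A = 1 700 mm², y = 115 mm, Ī = 4 094 167 mm⁴.
Hole (subtracted): ⌀10, A = 78.54 mm², y = 15 mm, Ī = 490.87 mm⁴.
Centroid: ȳ = ΣA·y / ΣA = 36.461 mm.
Transfer each piece to the horizontal axis through the centroid using Ī + A·d² with d = y − 36.461:
  flange: d = -21.461 mm → contributes +3 374 036 mm⁴
  web: d = 78.539 mm → contributes +14 580 486 mm⁴
  hole: d = -21.461 mm → contributes −36 663 mm⁴
Total I = 17 917 859 mm⁴.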